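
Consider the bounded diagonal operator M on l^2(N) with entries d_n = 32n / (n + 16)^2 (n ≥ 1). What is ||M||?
||M|| = 1/2 (attained at n = 16)

For M diagonal, ||M|| = sup_n |d_n|. Treat f(x) = 32x / (x + 16)^2 for real x > 0. By the quotient rule, f'(x) = 32(16 - x)/(x + 16)^3, which is positive for x < 16 and negative for x > 16. So f has a unique maximum at x = 16, and since 16 is a positive integer, the supremum over n ≥ 1 is attained at n = 16: d_16 = 32·16/(16 + 16)^2 = 32·16/1024 = 1/2. Hence ||M|| = 1/2.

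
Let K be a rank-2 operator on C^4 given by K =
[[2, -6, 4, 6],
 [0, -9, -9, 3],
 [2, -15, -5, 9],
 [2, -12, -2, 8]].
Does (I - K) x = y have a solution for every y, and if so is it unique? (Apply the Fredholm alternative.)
(I - K) is invertible (det(I - K) = -175 ≠ 0), so for every y in C^4 the equation (I - K) x = y has a unique solution.

K has rank 2 and factors as K = U V^T = u1 v1^T + u2 v2^T with u1 = (0, 3, 3, 2), v1 = (0, -3, -3, 1), u2 = (-2, 0, -2, -2), v2 = (-1, 3, -2, -3) (multiplying out reproduces the displayed K). The nonzero eigenvalues of U V^T coincide with those of the 2 x 2 matrix G = V^T U = [[v1·u1, v1·u2], [v2·u1, v2·u2]] = [[-16, 4], [-3, 12]], and by the Sylvester determinant identity det(I_4 - U V^T) = det(I_2 - V^T U) = det([[17, -4], [3, -11]]) = (17)(-11) - (-4)(3) = -175. (Direct check: I - K =
[[-1, 6, -4, -6],
 [0, 10, 9, -3],
 [-2, 15, 6, -9],
 [-2, 12, 2, -7]]
has determinant -175.) The finite-dimensional Fredholm alternative says: either (I - K) is invertible, or ker(I - K) ≠ {0} and then range(I - K) = ker((I - K)^*)^⊥, with dim ker(I - K) = dim ker((I - K)^*). Since det(I - K) ≠ 0, 1 is not an eigenvalue of K and ker(I - K) = {0}, so we are in the first case: for every y there is a unique x = (I - K)^(-1) y. (Explicitly, by the Woodbury identity, (I - U V^T)^(-1) = I + U (I_2 - G)^(-1) V^T.)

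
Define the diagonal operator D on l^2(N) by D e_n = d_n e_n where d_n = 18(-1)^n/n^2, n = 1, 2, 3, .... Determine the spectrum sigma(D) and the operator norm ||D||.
sigma(D) = {18(-1)^n/n^2 : n ≥ 1} ∪ {0}; ||D|| = 18

A bounded diagonal operator on l^2 with diagonal entries d_n has spectrum equal to the closure of {d_n : n ≥ 1}: every d_n is an eigenvalue (with eigenvector e_n), so {d_n} ⊂ sigma(D); the spectrum is closed, so its closure is too; and for lambda not in the closure, (D - lambda I) has bounded inverse (the diagonal entries 1/(d_n - lambda) are bounded). For our sequence d_n = 18(-1)^n/n^2, n = 1, 2, 3, ...:
  - {d_n} = {18(-1)^n/n^2 : n ≥ 1}; the only limit point is 0
  - closure = {18(-1)^n/n^2 : n ≥ 1} ∪ {0}
For the norm: a diagonal operator has ||D|| = sup_n |d_n|. Here |d_n| = 18/n^2 is decreasing, so sup_n |d_n| = |d_1| = 18. So ||D|| = 18.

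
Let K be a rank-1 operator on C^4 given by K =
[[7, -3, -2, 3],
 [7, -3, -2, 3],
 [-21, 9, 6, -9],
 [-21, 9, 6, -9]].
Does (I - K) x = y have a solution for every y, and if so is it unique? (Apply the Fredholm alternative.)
(I - K) is singular (det(I - K) = 0, i.e. 1 ∈ sigma(K)). (I - K) x = y is solvable iff y ⊥ ker((I - K)^*) = span{(7, -3, -2, 3)}, i.e. iff 7y_1 - 3y_2 - 2y_3 + 3y_4 = 0. When solvable, the solutions are x = y + c·(1, 1, -3, -3), c arbitrary (ker(I - K) = span{(1, 1, -3, -3)}, dimension 1).

K has rank 1, so it is an outer product K = u v^T: every row of K is a multiple of one row vector. Reading off the entries, u = (1, 1, -3, -3) and v = (7, -3, -2, 3) (row i of K equals u_i·v^T). A rank-one matrix u v^T satisfies K u = u (v·u) and kills the (3)-dimensional subspace v^⊥, so its characteristic polynomial is lambda^3 (lambda - v·u) with v·u = tr K = 1. Hence the eigenvalues of I - K are 1 (multiplicity 3) and 1 - (1) = 0, so det(I - K) = 0. (Direct check: I - K =
[[-6, 3, 2, -3],
 [-7, 4, 2, -3],
 [21, -9, -5, 9],
 [21, -9, -6, 10]]
has determinant 0.) So 1 is an eigenvalue of K and (I - K) is not invertible. The finite-dimensional Fredholm alternative says: either (I - K) is invertible, or ker(I - K) ≠ {0} and then range(I - K) = ker((I - K)^*)^⊥, with dim ker(I - K) = dim ker((I - K)^*). We are in the second case, so we need both kernels. Kernel of I - K: (I - K) u = u - u (v·u) = u - u = 0, so ker(I - K) = span{u} = span{(1, 1, -3, -3)} (it is exactly 1-dimensional because rank(I - K) = 3). Kernel of the adjoint: K is real, so (I - K)^* = I - K^T = I - v u^T, and (I - v u^T) v = v - v (u·v) = 0; hence ker((I - K)^*) = span{v} = span{(7, -3, -2, 3)}. Therefore (I - K) x = y is solvable iff <y, v> = 0, i.e. iff 7y_1 - 3y_2 - 2y_3 + 3y_4 = 0. When this holds, K y = u (v·y) = 0, so (I - K) y = y and x = y is a particular solution; the full solution set is the line x = y + c·u = y + c·(1, 1, -3, -3), c ∈ C.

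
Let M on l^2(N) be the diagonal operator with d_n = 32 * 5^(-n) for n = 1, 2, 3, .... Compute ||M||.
||M|| = 32/5 (attained at n = 1)

For M diagonal, ||M|| = sup_n |d_n|. The sequence d_n = 32 * 5^(-n) is positive and strictly decreasing (ratio 5^(-1) < 1), so the supremum is d_1 = 32/5. Hence ||M|| = 32/5.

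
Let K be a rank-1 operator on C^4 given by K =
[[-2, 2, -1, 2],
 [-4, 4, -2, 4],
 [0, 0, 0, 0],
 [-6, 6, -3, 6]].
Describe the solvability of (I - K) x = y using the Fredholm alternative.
(I - K) is invertible (det(I - K) = -7 ≠ 0), so for every y in C^4 the equation (I - K) x = y has a unique solution.

K has rank 1, so it is an outer product K = u v^T: every row of K is a multiple of one row vector. Reading off the entries, u = (1, 2, 0, 3) and v = (-2, 2, -1, 2) (row i of K equals u_i·v^T). A rank-one matrix u v^T satisfies K u = u (v·u) and kills the (3)-dimensional subspace v^⊥, so its characteristic polynomial is lambda^3 (lambda - v·u) with v·u = tr K = 8. Hence the eigenvalues of I - K are 1 (multiplicity 3) and 1 - (8) = -7, so det(I - K) = -7. (Direct check: I - K =
[[3, -2, 1, -2],
 [4, -3, 2, -4],
 [0, 0, 1, 0],
 [6, -6, 3, -5]]
has determinant -7.) The finite-dimensional Fredholm alternative says: either (I - K) is invertible, or ker(I - K) ≠ {0} and then range(I - K) = ker((I - K)^*)^⊥, with dim ker(I - K) = dim ker((I - K)^*). Since det(I - K) ≠ 0, 1 is not an eigenvalue of K and ker(I - K) = {0}, so we are in the first case: for every y there is a unique x = (I - K)^(-1) y. Explicitly, by the Sherman–Morrison formula, (I - u v^T)^(-1) = I + u v^T/(1 - v·u), i.e. (I - K)^(-1) = I + K/(-7).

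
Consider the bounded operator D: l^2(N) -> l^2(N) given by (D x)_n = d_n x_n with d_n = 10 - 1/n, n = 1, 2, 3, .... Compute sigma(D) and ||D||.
sigma(D) = {10 - 1/n : n ≥ 1} ∪ {10}; ||D|| = 10

A bounded diagonal operator on l^2 with diagonal entries d_n has spectrum equal to the closure of {d_n : n ≥ 1}: every d_n is an eigenvalue (with eigenvector e_n), so {d_n} ⊂ sigma(D); the spectrum is closed, so its closure is too; and for lambda not in the closure, (D - lambda I) has bounded inverse (the diagonal entries 1/(d_n - lambda) are bounded). For our sequence d_n = 10 - 1/n, n = 1, 2, 3, ...:
  - {d_n} = {10 - 1/n : n ≥ 1}; the only limit point is 10
  - closure = {10 - 1/n : n ≥ 1} ∪ {10}
For the norm: a diagonal operator has ||D|| = sup_n |d_n|. Here d_n = 10 - 1/n increases monotonically from d_1 = 9 toward 10, with all terms in [9, 10); so sup_n |d_n| = 10 (the supremum is the limit, not attained). So ||D|| = 10.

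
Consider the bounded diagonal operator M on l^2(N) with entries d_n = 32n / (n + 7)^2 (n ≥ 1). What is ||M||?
||M|| = 8/7 (attained at n = 7)

For M diagonal, ||M|| = sup_n |d_n|. Treat f(x) = 32x / (x + 7)^2 for real x > 0. By the quotient rule, f'(x) = 32(7 - x)/(x + 7)^3, which is positive for x < 7 and negative for x > 7. So f has a unique maximum at x = 7, and since 7 is a positive integer, the supremum over n ≥ 1 is attained at n = 7: d_7 = 32·7/(7 + 7)^2 = 32·7/196 = 8/7. Hence ||M|| = 8/7.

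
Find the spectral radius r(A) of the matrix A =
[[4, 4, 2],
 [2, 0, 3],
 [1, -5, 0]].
r(A) ≈ 5.0493

The eigenvalues of A are the roots of its characteristic polynomial. With M = A (coefficients from the trace, the sum of principal 2x2 minors, and det A):
  p(λ) = det(λ I - M) = λ^3 - 4λ^2 + 5λ - 52.
No integer candidate from the rational root theorem (±divisors of 52) is a root, so the roots are irrational. The cubic discriminant is Δ = -67700 < 0, so there is one real root and a complex-conjugate pair. p(5) = -2 and p(6) = 50 have opposite signs, so a root lies in (5, 6); Newton's method refines it to λ ≈ 5.0493. Dividing out (λ - (5.0493)) leaves approximately λ^2 + 1.0493λ + 10.2984. For λ^2 + 1.0493λ + 10.2984 the discriminant is -40.0925. It is negative, so the remaining roots are the complex-conjugate pair λ ≈ -0.5247 ± 3.1659i. Their product equals the constant term, so |λ|^2 ≈ 10.2984 and |λ| ≈ 3.2091.
Thus the eigenvalues (to 4 decimals) are 5.0493 (modulus 5.0493); -0.5247 ± 3.1659i (modulus 3.2091). The spectral radius is the largest modulus: r(A) ≈ 5.0493. (Cross-check: r(A) ≤ ||A||_2 ≈ 7.1187; equality holds whenever A is normal, though it can also hold for some non-normal A.)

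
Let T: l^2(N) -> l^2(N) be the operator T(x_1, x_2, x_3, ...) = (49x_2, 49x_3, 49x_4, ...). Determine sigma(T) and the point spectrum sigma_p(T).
sigma(T) = closed disk {z in C : |z| ≤ 49}; sigma_p(T) = open disk {z in C : |z| < 49}

Note T = 49·V where V is the unit left shift (V x)_k = x_{k+1}; so sigma(T) = 49·sigma(V) and ||T|| = 49||V||. ||T x||^2 = 2401sum_{k≥2} |x_k|^2 ≤ 2401||x||^2, with equality on {x : x_1 = 0}, so ||T|| = 49. For any lambda with |lambda| < 49, set r = lambda/49 (|r| < 1); the vector x = (1, r, r^2, ...) is in l^2 and satisfies T x = 49(r, r^2, ...) = lambda x, so lambda is an eigenvalue. On the boundary |lambda| = 49 the geometric series diverges, so no l^2 eigenvector exists, but these lambda lie in the approximate point spectrum. Hence sigma(T) is the closed disk of radius 49 and sigma_p(T) is the open disk.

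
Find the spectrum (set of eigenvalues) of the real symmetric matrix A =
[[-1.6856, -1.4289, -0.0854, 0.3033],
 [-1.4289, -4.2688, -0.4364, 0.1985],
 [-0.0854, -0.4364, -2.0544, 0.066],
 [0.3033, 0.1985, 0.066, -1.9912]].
sigma(A) ≈ {-5, -2, -1} (-2 with multiplicity 2)

A is real symmetric, so its spectrum consists of real eigenvalues. Expanding the characteristic polynomial of the displayed matrix gives
  det(λ I - A) = p(λ) = λ^4 + (10)λ^3 + (33)λ^2 + (44)λ + (20).
Solving p(λ) = 0 yields eigenvalues ≈ -5, -2, -2, -1. (A is shown rounded to 4 decimals, so these recover the underlying integer eigenvalues to within that precision.)
Verification: the trace of A = -10 equals the sum of eigenvalues -10, and det(A) ≈ 20.0002 matches the eigenvalue product 20.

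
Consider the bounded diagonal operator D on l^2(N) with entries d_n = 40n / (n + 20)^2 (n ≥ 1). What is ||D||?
||D|| = 1/2 (attained at n = 20)

For D diagonal, ||D|| = sup_n |d_n|. Treat f(x) = 40x / (x + 20)^2 for real x > 0. By the quotient rule, f'(x) = 40(20 - x)/(x + 20)^3, which is positive for x < 20 and negative for x > 20. So f has a unique maximum at x = 20, and since 20 is a positive integer, the supremum over n ≥ 1 is attained at n = 20: d_20 = 40·20/(20 + 20)^2 = 40·20/1600 = 1/2. Hence ||D|| = 1/2.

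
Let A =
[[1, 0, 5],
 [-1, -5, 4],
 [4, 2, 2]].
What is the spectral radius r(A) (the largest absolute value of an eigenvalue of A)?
r(A) ≈ 6.5717

The eigenvalues of A are the roots of its characteristic polynomial. With M = A (coefficients from the trace, the sum of principal 2x2 minors, and det A):
  p(λ) = det(λ I - M) = λ^3 + 2λ^2 - 41λ - 72.
No integer candidate from the rational root theorem (±divisors of 72) is a root, so the roots are irrational. The cubic discriminant is Δ = 251016 > 0, so there are three distinct real roots. p(-7) = -30 and p(-6) = 30 have opposite signs, so a root lies in (-7, -6); Newton's method refines it to λ ≈ -6.5717. p(-2) = 10 and p(-1) = -30 have opposite signs, so a root lies in (-2, -1); Newton's method refines it to λ ≈ -1.7367. p(6) = -30 and p(7) = 82 have opposite signs, so a root lies in (6, 7); Newton's method refines it to λ ≈ 6.3084. Check (Vieta): the three roots sum to -2, matching tr M = -2.
Thus the eigenvalues (to 4 decimals) are -6.5717 (modulus 6.5717); -1.7367 (modulus 1.7367); 6.3084 (modulus 6.3084). The spectral radius is the largest modulus: r(A) ≈ 6.5717. (Cross-check: r(A) ≤ ||A||_2 ≈ 7.4102; equality holds whenever A is normal, though it can also hold for some non-normal A.)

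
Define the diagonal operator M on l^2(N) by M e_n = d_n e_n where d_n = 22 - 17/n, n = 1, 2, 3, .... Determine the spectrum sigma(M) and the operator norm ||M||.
sigma(M) = {22 - 17/n : n ≥ 1} ∪ {22}; ||M|| = 22

A bounded diagonal operator on l^2 with diagonal entries d_n has spectrum equal to the closure of {d_n : n ≥ 1}: every d_n is an eigenvalue (with eigenvector e_n), so {d_n} ⊂ sigma(M); the spectrum is closed, so its closure is too; and for lambda not in the closure, (M - lambda I) has bounded inverse (the diagonal entries 1/(d_n - lambda) are bounded). For our sequence d_n = 22 - 17/n, n = 1, 2, 3, ...:
  - {d_n} = {22 - 17/n : n ≥ 1}; the only limit point is 22
  - closure = {22 - 17/n : n ≥ 1} ∪ {22}
For the norm: a diagonal operator has ||M|| = sup_n |d_n|. Here d_n = 22 - 17/n increases monotonically from d_1 = 5 toward 22, with all terms in [5, 22); so sup_n |d_n| = 22 (the supremum is the limit, not attained). So ||M|| = 22.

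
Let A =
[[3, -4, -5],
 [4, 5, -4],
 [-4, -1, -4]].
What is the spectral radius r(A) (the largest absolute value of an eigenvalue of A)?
r(A) ≈ 6.567

The eigenvalues of A are the roots of its characteristic polynomial. With M = A (coefficients from the trace, the sum of principal 2x2 minors, and det A):
  p(λ) = det(λ I - M) = λ^3 - 4λ^2 - 25λ + 280.
No integer candidate from the rational root theorem (±divisors of 280) is a root, so the roots are irrational. The cubic discriminant is Δ = -1468620 < 0, so there is one real root and a complex-conjugate pair. p(-7) = -84 and p(-6) = 70 have opposite signs, so a root lies in (-7, -6); Newton's method refines it to λ ≈ -6.4927. Dividing out (λ - (-6.4927)) leaves approximately λ^2 - 10.4927λ + 43.1255. For λ^2 - 10.4927λ + 43.1255 the discriminant is -62.4059. It is negative, so the remaining roots are the complex-conjugate pair λ ≈ 5.2463 ± 3.9499i. Their product equals the constant term, so |λ|^2 ≈ 43.1255 and |λ| ≈ 6.567.
Thus the eigenvalues (to 4 decimals) are -6.4927 (modulus 6.4927); 5.2463 ± 3.9499i (modulus 6.567). The spectral radius is the largest modulus: r(A) ≈ 6.567. (Cross-check: r(A) ≤ ||A||_2 ≈ 8.1472; equality holds whenever A is normal, though it can also hold for some non-normal A.)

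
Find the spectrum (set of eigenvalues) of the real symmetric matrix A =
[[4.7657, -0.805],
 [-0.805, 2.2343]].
sigma(A) ≈ {2, 5}

A is real symmetric, so its spectrum consists of real eigenvalues. Expanding the characteristic polynomial of the displayed matrix gives
  det(λ I - A) = p(λ) = λ^2 + (-7)λ + (10).
Solving p(λ) = 0 yields eigenvalues ≈ 2, 5. (A is shown rounded to 4 decimals, so these recover the underlying integer eigenvalues to within that precision.)
Verification: the trace of A = 7 equals the sum of eigenvalues 7, and det(A) ≈ 10.0000 matches the eigenvalue product 10.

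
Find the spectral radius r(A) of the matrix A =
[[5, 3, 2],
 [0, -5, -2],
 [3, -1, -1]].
r(A) ≈ 5.8512

The eigenvalues of A are the roots of its characteristic polynomial. With M = A (coefficients from the trace, the sum of principal 2x2 minors, and det A):
  p(λ) = det(λ I - M) = λ^3 + λ^2 - 33λ - 27.
No integer candidate from the rational root theorem (±divisors of 27) is a root, so the roots are irrational. The cubic discriminant is Δ = 141300 > 0, so there are three distinct real roots. p(-6) = -9 and p(-5) = 38 have opposite signs, so a root lies in (-6, -5); Newton's method refines it to λ ≈ -5.8512. p(-1) = 6 and p(0) = -27 have opposite signs, so a root lies in (-1, 0); Newton's method refines it to λ ≈ -0.8145. p(5) = -42 and p(6) = 27 have opposite signs, so a root lies in (5, 6); Newton's method refines it to λ ≈ 5.6657. Check (Vieta): the three roots sum to -1, matching tr M = -1.
Thus the eigenvalues (to 4 decimals) are -5.8512 (modulus 5.8512); -0.8145 (modulus 0.8145); 5.6657 (modulus 5.6657). The spectral radius is the largest modulus: r(A) ≈ 5.8512. (Cross-check: r(A) ≤ ||A||_2 ≈ 7.3035; equality holds whenever A is normal, though it can also hold for some non-normal A.)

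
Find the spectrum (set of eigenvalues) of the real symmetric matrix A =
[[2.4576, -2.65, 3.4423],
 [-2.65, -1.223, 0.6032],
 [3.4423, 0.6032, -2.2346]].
sigma(A) ≈ {-5, -1, 5}

A is real symmetric, so its spectrum consists of real eigenvalues. Expanding the characteristic polynomial of the displayed matrix gives
  det(λ I - A) = p(λ) = λ^3 + (1)λ^2 + (-25)λ + (-25.0017).
Solving p(λ) = 0 yields eigenvalues ≈ -5, -1, 5. (A is shown rounded to 4 decimals, so these recover the underlying integer eigenvalues to within that precision.)
Verification: the trace of A = -1 equals the sum of eigenvalues -1, and det(A) ≈ 25.0017 matches the eigenvalue product 25.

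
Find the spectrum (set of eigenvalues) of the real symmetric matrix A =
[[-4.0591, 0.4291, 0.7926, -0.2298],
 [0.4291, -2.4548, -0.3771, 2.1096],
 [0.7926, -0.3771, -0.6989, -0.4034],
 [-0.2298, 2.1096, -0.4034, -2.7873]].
sigma(A) ≈ {-5, -4, -1, 0}

A is real symmetric, so its spectrum consists of real eigenvalues. Expanding the characteristic polynomial of the displayed matrix gives
  det(λ I - A) = p(λ) = λ^4 + (10)λ^3 + (29)λ^2 + (20)λ + (0).
Solving p(λ) = 0 yields eigenvalues ≈ -5, -4, -1, 0. (A is shown rounded to 4 decimals, so these recover the underlying integer eigenvalues to within that precision.)
Verification: the trace of A = -10 equals the sum of eigenvalues -10, and det(A) ≈ -0.0005 matches the eigenvalue product 0.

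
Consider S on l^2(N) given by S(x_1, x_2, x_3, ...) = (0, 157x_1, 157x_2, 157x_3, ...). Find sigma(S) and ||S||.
sigma(S) = closed disk {z in C : |z| ≤ 157}; ||S|| = 157

Note S = 157·U where U is the unit right shift (U x)_k = x_{k-1} (with x_0 := 0); so ||S|| = 157||U|| and sigma(S) = 157·sigma(U). ||S x||^2 = sum_{k≥1} |157x_k|^2 = 24649||x||^2, so ||S|| = 157 and sigma(S) ⊂ {|z| ≤ 157}. For any |lambda| < 157, the equation (S - lambda I) x = 0 forces x_1 = 0, then 157x_k = lambda x_{k+1} ⇒ x = 0, so S has no eigenvalues. But (S - lambda I) is not surjective for |lambda| < 157: solving (S - lambda I) x = e_1 would require x_n proportional to (lambda/157)^(-n), which is not in l^2. So every |lambda| < 157 lies in the residual spectrum. The boundary |lambda| = 157 is in the approximate point spectrum (the spectrum is closed). Hence sigma(S) is the closed disk of radius 157.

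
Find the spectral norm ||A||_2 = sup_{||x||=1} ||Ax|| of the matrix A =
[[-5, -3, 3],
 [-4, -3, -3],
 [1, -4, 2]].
||A||_2 ≈ 7.8885 (= sqrt(largest eigenvalue of A^T A))

||A||_2 = sigma_max(A) = sqrt(lambda_max(A^T A)). Form the symmetric matrix M = A^T A =
[[42, 23, -1],
 [23, 34, -8],
 [-1, -8, 22]].
Its characteristic polynomial (trace, sum of principal 2x2 minors, determinant of M give the coefficients) is
  p(λ) = det(λ I - M) = λ^3 - 98λ^2 + 2506λ - 17424.
No integer candidate from the rational root theorem (±divisors of 17424) is a root, so the roots are irrational. The cubic discriminant is Δ = 592236912 > 0, so there are three distinct real roots. p(11) = -385 and p(12) = 264 have opposite signs, so a root lies in (11, 12); Newton's method refines it to λ ≈ 11.5693. p(24) = 96 and p(25) = -399 have opposite signs, so a root lies in (24, 25); Newton's method refines it to λ ≈ 24.202. p(62) = -436 and p(63) = 1539 have opposite signs, so a root lies in (62, 63); Newton's method refines it to λ ≈ 62.2287. Check (Vieta): the three roots sum to 98, matching tr M = 98.
So the eigenvalues of A^T A are ≈ 11.5693, 24.202, 62.2287 (all ≥ 0, as they must be for A^T A). The largest is λ_max ≈ 62.2287, hence ||A||_2 = sqrt(λ_max) ≈ 7.8885.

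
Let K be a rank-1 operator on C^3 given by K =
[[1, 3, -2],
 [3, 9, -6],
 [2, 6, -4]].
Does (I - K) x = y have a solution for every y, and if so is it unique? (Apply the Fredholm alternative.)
(I - K) is invertible (det(I - K) = -5 ≠ 0), so for every y in C^3 the equation (I - K) x = y has a unique solution.

K has rank 1, so it is an outer product K = u v^T: every row of K is a multiple of one row vector. Reading off the entries, u = (1, 3, 2) and v = (1, 3, -2) (row i of K equals u_i·v^T). A rank-one matrix u v^T satisfies K u = u (v·u) and kills the (2)-dimensional subspace v^⊥, so its characteristic polynomial is lambda^2 (lambda - v·u) with v·u = tr K = 6. Hence the eigenvalues of I - K are 1 (multiplicity 2) and 1 - (6) = -5, so det(I - K) = -5. (Direct check: I - K =
[[0, -3, 2],
 [-3, -8, 6],
 [-2, -6, 5]]
has determinant -5.) The finite-dimensional Fredholm alternative says: either (I - K) is invertible, or ker(I - K) ≠ {0} and then range(I - K) = ker((I - K)^*)^⊥, with dim ker(I - K) = dim ker((I - K)^*). Since det(I - K) ≠ 0, 1 is not an eigenvalue of K and ker(I - K) = {0}, so we are in the first case: for every y there is a unique x = (I - K)^(-1) y. Explicitly, by the Sherman–Morrison formula, (I - u v^T)^(-1) = I + u v^T/(1 - v·u), i.e. (I - K)^(-1) = I + K/(-5).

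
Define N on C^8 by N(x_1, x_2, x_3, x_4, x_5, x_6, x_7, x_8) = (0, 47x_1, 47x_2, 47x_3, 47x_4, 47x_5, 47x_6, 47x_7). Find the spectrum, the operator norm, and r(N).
sigma(N) = {0}; ||N|| = 47; r(N) = 0. (N is nilpotent with N^8 = 0.)

On C^8, N is a strictly lower-triangular matrix with 47 on the subdiagonal and zeros elsewhere, so its characteristic polynomial is lambda^8 and every eigenvalue is 0: sigma(N) = {0}. For the operator norm, N e_i = 47e_{i+1} for i = 1, ..., 7 and N e_8 = 0, so the singular values of N are 47 (with multiplicity 7) and 0; hence ||N|| = 47. The spectral radius r(N) = max|lambda| = 0. Note ||N|| > r(N) — characteristic of non-normal nilpotent operators. Indeed N^8 = 0.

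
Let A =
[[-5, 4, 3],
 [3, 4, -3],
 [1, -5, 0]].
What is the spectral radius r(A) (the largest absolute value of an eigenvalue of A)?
r(A) ≈ 7.5323

The eigenvalues of A are the roots of its characteristic polynomial. With M = A (coefficients from the trace, the sum of principal 2x2 minors, and det A):
  p(λ) = det(λ I - M) = λ^3 + λ^2 - 50λ - 6.
No integer candidate from the rational root theorem (±divisors of 6) is a root, so the roots are irrational. The cubic discriminant is Δ = 506952 > 0, so there are three distinct real roots. p(-8) = -54 and p(-7) = 50 have opposite signs, so a root lies in (-8, -7); Newton's method refines it to λ ≈ -7.5323. p(-1) = 44 and p(0) = -6 have opposite signs, so a root lies in (-1, 0); Newton's method refines it to λ ≈ -0.1197. p(6) = -54 and p(7) = 36 have opposite signs, so a root lies in (6, 7); Newton's method refines it to λ ≈ 6.6521. Check (Vieta): the three roots sum to -1, matching tr M = -1.
Thus the eigenvalues (to 4 decimals) are -7.5323 (modulus 7.5323); -0.1197 (modulus 0.1197); 6.6521 (modulus 6.6521). The spectral radius is the largest modulus: r(A) ≈ 7.5323. (Cross-check: r(A) ≤ ||A||_2 ≈ 8.12; equality holds whenever A is normal, though it can also hold for some non-normal A.)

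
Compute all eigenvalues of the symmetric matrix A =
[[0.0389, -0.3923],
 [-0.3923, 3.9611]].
sigma(A) ≈ {0, 4}

A is real symmetric, so its spectrum consists of real eigenvalues. Expanding the characteristic polynomial of the displayed matrix gives
  det(λ I - A) = p(λ) = λ^2 + (-4)λ + (0).
Solving p(λ) = 0 yields eigenvalues ≈ 0, 4. (A is shown rounded to 4 decimals, so these recover the underlying integer eigenvalues to within that precision.)
Verification: the trace of A = 4 equals the sum of eigenvalues 4, and det(A) ≈ 0.0002 matches the eigenvalue product 0.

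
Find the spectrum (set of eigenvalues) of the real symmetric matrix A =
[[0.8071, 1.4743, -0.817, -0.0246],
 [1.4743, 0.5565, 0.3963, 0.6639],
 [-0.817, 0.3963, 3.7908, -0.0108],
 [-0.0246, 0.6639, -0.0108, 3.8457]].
sigma(A) ≈ {-1, 2, 4} (4 with multiplicity 2)

A is real symmetric, so its spectrum consists of real eigenvalues. Expanding the characteristic polynomial of the displayed matrix gives
  det(λ I - A) = p(λ) = λ^4 + (-9)λ^3 + (22)λ^2 + (-0.003)λ + (-31.9972).
Solving p(λ) = 0 yields eigenvalues ≈ -1, 2, 4, 4. (A is shown rounded to 4 decimals, so these recover the underlying integer eigenvalues to within that precision.)
Verification: the trace of A = 9 equals the sum of eigenvalues 9, and det(A) ≈ -31.9972 matches the eigenvalue product -32.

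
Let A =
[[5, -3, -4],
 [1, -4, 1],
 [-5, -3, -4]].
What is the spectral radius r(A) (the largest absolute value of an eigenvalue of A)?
r(A) ≈ 6.7662

The eigenvalues of A are the roots of its characteristic polynomial. With M = A (coefficients from the trace, the sum of principal 2x2 minors, and det A):
  p(λ) = det(λ I - M) = λ^3 + 3λ^2 - 38λ - 190.
No integer candidate from the rational root theorem (±divisors of 190) is a root, so the roots are irrational. The cubic discriminant is Δ = -331816 < 0, so there is one real root and a complex-conjugate pair. p(6) = -94 and p(7) = 34 have opposite signs, so a root lies in (6, 7); Newton's method refines it to λ ≈ 6.7662. Dividing out (λ - (6.7662)) leaves approximately λ^2 + 9.7662λ + 28.0806. For λ^2 + 9.7662λ + 28.0806 the discriminant is -16.9431. It is negative, so the remaining roots are the complex-conjugate pair λ ≈ -4.8831 ± 2.0581i. Their product equals the constant term, so |λ|^2 ≈ 28.0806 and |λ| ≈ 5.2991.
Thus the eigenvalues (to 4 decimals) are 6.7662 (modulus 6.7662); -4.8831 ± 2.0581i (modulus 5.2991). The spectral radius is the largest modulus: r(A) ≈ 6.7662. (Cross-check: r(A) ≤ ||A||_2 ≈ 7.4049; equality holds whenever A is normal, though it can also hold for some non-normal A.)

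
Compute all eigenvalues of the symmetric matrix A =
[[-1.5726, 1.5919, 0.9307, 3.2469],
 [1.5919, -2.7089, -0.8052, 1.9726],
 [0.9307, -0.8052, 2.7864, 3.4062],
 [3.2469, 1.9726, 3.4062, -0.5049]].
sigma(A) ≈ {-5, -4, 1, 6}

A is real symmetric, so its spectrum consists of real eigenvalues. Expanding the characteristic polynomial of the displayed matrix gives
  det(λ I - A) = p(λ) = λ^4 + (2)λ^3 + (-37)λ^2 + (-85.9982)λ + (119.9955).
Solving p(λ) = 0 yields eigenvalues ≈ -5, -4, 1, 6. (A is shown rounded to 4 decimals, so these recover the underlying integer eigenvalues to within that precision.)
Verification: the trace of A = -2 equals the sum of eigenvalues -2, and det(A) ≈ 119.9955 matches the eigenvalue product 120.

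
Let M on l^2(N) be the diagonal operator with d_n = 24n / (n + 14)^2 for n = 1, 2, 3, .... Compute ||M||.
||M|| = 3/7 (attained at n = 14)

For M diagonal, ||M|| = sup_n |d_n|. Treat f(x) = 24x / (x + 14)^2 for real x > 0. By the quotient rule, f'(x) = 24(14 - x)/(x + 14)^3, which is positive for x < 14 and negative for x > 14. So f has a unique maximum at x = 14, and since 14 is a positive integer, the supremum over n ≥ 1 is attained at n = 14: d_14 = 24·14/(14 + 14)^2 = 24·14/784 = 3/7. Hence ||M|| = 3/7.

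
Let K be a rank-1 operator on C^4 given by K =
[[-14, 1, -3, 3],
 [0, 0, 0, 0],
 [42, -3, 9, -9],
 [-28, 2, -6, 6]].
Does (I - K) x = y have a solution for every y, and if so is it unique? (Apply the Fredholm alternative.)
(I - K) is singular (det(I - K) = 0, i.e. 1 ∈ sigma(K)). (I - K) x = y is solvable iff y ⊥ ker((I - K)^*) = span{(-14, 1, -3, 3)}, i.e. iff -14y_1 + y_2 - 3y_3 + 3y_4 = 0. When solvable, the solutions are x = y + c·(1, 0, -3, 2), c arbitrary (ker(I - K) = span{(1, 0, -3, 2)}, dimension 1).

K has rank 1, so it is an outer product K = u v^T: every row of K is a multiple of one row vector. Reading off the entries, u = (1, 0, -3, 2) and v = (-14, 1, -3, 3) (row i of K equals u_i·v^T). A rank-one matrix u v^T satisfies K u = u (v·u) and kills the (3)-dimensional subspace v^⊥, so its characteristic polynomial is lambda^3 (lambda - v·u) with v·u = tr K = 1. Hence the eigenvalues of I - K are 1 (multiplicity 3) and 1 - (1) = 0, so det(I - K) = 0. (Direct check: I - K =
[[15, -1, 3, -3],
 [0, 1, 0, 0],
 [-42, 3, -8, 9],
 [28, -2, 6, -5]]
has determinant 0.) So 1 is an eigenvalue of K and (I - K) is not invertible. The finite-dimensional Fredholm alternative says: either (I - K) is invertible, or ker(I - K) ≠ {0} and then range(I - K) = ker((I - K)^*)^⊥, with dim ker(I - K) = dim ker((I - K)^*). We are in the second case, so we need both kernels. Kernel of I - K: (I - K) u = u - u (v·u) = u - u = 0, so ker(I - K) = span{u} = span{(1, 0, -3, 2)} (it is exactly 1-dimensional because rank(I - K) = 3). Kernel of the adjoint: K is real, so (I - K)^* = I - K^T = I - v u^T, and (I - v u^T) v = v - v (u·v) = 0; hence ker((I - K)^*) = span{v} = span{(-14, 1, -3, 3)}. Therefore (I - K) x = y is solvable iff <y, v> = 0, i.e. iff -14y_1 + y_2 - 3y_3 + 3y_4 = 0. When this holds, K y = u (v·y) = 0, so (I - K) y = y and x = y is a particular solution; the full solution set is the line x = y + c·u = y + c·(1, 0, -3, 2), c ∈ C.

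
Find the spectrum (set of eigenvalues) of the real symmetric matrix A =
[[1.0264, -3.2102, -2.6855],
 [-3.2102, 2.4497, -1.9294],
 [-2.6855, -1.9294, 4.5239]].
sigma(A) ≈ {-3, 5, 6}

A is real symmetric, so its spectrum consists of real eigenvalues. Expanding the characteristic polynomial of the displayed matrix gives
  det(λ I - A) = p(λ) = λ^3 + (-8)λ^2 + (-3)λ + (90).
Solving p(λ) = 0 yields eigenvalues ≈ -3, 5, 6. (A is shown rounded to 4 decimals, so these recover the underlying integer eigenvalues to within that precision.)
Verification: the trace of A = 8 equals the sum of eigenvalues 8, and det(A) ≈ -90.0003 matches the eigenvalue product -90.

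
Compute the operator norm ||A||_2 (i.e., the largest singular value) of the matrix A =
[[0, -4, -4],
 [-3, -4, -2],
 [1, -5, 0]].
||A||_2 ≈ 8.3744 (= sqrt(largest eigenvalue of A^T A))

||A||_2 = sigma_max(A) = sqrt(lambda_max(A^T A)). Form the symmetric matrix M = A^T A =
[[10, 7, 6],
 [7, 57, 24],
 [6, 24, 20]].
Its characteristic polynomial (trace, sum of principal 2x2 minors, determinant of M give the coefficients) is
  p(λ) = det(λ I - M) = λ^3 - 87λ^2 + 1249λ - 4624.
No integer candidate from the rational root theorem (±divisors of 4624) is a root, so the roots are irrational. The cubic discriminant is Δ = 301152749 > 0, so there are three distinct real roots. p(6) = -46 and p(7) = 199 have opposite signs, so a root lies in (6, 7); Newton's method refines it to λ ≈ 6.1521. p(10) = 166 and p(11) = -81 have opposite signs, so a root lies in (10, 11); Newton's method refines it to λ ≈ 10.7174. p(70) = -494 and p(71) = 3399 have opposite signs, so a root lies in (70, 71); Newton's method refines it to λ ≈ 70.1305. Check (Vieta): the three roots sum to 87, matching tr M = 87.
So the eigenvalues of A^T A are ≈ 6.1521, 10.7174, 70.1305 (all ≥ 0, as they must be for A^T A). The largest is λ_max ≈ 70.1305, hence ||A||_2 = sqrt(λ_max) ≈ 8.3744.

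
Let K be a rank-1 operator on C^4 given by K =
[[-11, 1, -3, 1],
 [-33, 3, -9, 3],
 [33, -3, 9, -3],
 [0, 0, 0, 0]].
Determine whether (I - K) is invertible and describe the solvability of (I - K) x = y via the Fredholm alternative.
(I - K) is singular (det(I - K) = 0, i.e. 1 ∈ sigma(K)). (I - K) x = y is solvable iff y ⊥ ker((I - K)^*) = span{(-11, 1, -3, 1)}, i.e. iff -11y_1 + y_2 - 3y_3 + y_4 = 0. When solvable, the solutions are x = y + c·(1, 3, -3, 0), c arbitrary (ker(I - K) = span{(1, 3, -3, 0)}, dimension 1).

K has rank 1, so it is an outer product K = u v^T: every row of K is a multiple of one row vector. Reading off the entries, u = (1, 3, -3, 0) and v = (-11, 1, -3, 1) (row i of K equals u_i·v^T). A rank-one matrix u v^T satisfies K u = u (v·u) and kills the (3)-dimensional subspace v^⊥, so its characteristic polynomial is lambda^3 (lambda - v·u) with v·u = tr K = 1. Hence the eigenvalues of I - K are 1 (multiplicity 3) and 1 - (1) = 0, so det(I - K) = 0. (Direct check: I - K =
[[12, -1, 3, -1],
 [33, -2, 9, -3],
 [-33, 3, -8, 3],
 [0, 0, 0, 1]]
has determinant 0.) So 1 is an eigenvalue of K and (I - K) is not invertible. The finite-dimensional Fredholm alternative says: either (I - K) is invertible, or ker(I - K) ≠ {0} and then range(I - K) = ker((I - K)^*)^⊥, with dim ker(I - K) = dim ker((I - K)^*). We are in the second case, so we need both kernels. Kernel of I - K: (I - K) u = u - u (v·u) = u - u = 0, so ker(I - K) = span{u} = span{(1, 3, -3, 0)} (it is exactly 1-dimensional because rank(I - K) = 3). Kernel of the adjoint: K is real, so (I - K)^* = I - K^T = I - v u^T, and (I - v u^T) v = v - v (u·v) = 0; hence ker((I - K)^*) = span{v} = span{(-11, 1, -3, 1)}. Therefore (I - K) x = y is solvable iff <y, v> = 0, i.e. iff -11y_1 + y_2 - 3y_3 + y_4 = 0. When this holds, K y = u (v·y) = 0, so (I - K) y = y and x = y is a particular solution; the full solution set is the line x = y + c·u = y + c·(1, 3, -3, 0), c ∈ C.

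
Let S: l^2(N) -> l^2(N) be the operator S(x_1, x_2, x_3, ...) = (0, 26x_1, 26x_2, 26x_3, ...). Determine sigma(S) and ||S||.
sigma(S) = closed disk {z in C : |z| ≤ 26}; ||S|| = 26

Note S = 26·U where U is the unit right shift (U x)_k = x_{k-1} (with x_0 := 0); so ||S|| = 26||U|| and sigma(S) = 26·sigma(U). ||S x||^2 = sum_{k≥1} |26x_k|^2 = 676||x||^2, so ||S|| = 26 and sigma(S) ⊂ {|z| ≤ 26}. For any |lambda| < 26, the equation (S - lambda I) x = 0 forces x_1 = 0, then 26x_k = lambda x_{k+1} ⇒ x = 0, so S has no eigenvalues. But (S - lambda I) is not surjective for |lambda| < 26: solving (S - lambda I) x = e_1 would require x_n proportional to (lambda/26)^(-n), which is not in l^2. So every |lambda| < 26 lies in the residual spectrum. The boundary |lambda| = 26 is in the approximate point spectrum (the spectrum is closed). Hence sigma(S) is the closed disk of radius 26.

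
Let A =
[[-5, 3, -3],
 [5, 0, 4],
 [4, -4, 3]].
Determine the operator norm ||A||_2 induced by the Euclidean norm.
||A||_2 ≈ 10.7324 (= sqrt(largest eigenvalue of A^T A))

||A||_2 = sigma_max(A) = sqrt(lambda_max(A^T A)). Form the symmetric matrix M = A^T A =
[[66, -31, 47],
 [-31, 25, -21],
 [47, -21, 34]].
Its characteristic polynomial (trace, sum of principal 2x2 minors, determinant of M give the coefficients) is
  p(λ) = det(λ I - M) = λ^3 - 125λ^2 + 1133λ - 289.
No integer candidate from the rational root theorem (±divisors of 289) is a root, so the roots are irrational. The cubic discriminant is Δ = 12716627760 > 0, so there are three distinct real roots. p(0) = -289 and p(1) = 720 have opposite signs, so a root lies in (0, 1); Newton's method refines it to λ ≈ 0.2627. p(9) = 512 and p(10) = -459 have opposite signs, so a root lies in (9, 10); Newton's method refines it to λ ≈ 9.5519. p(115) = -2244 and p(116) = 10035 have opposite signs, so a root lies in (115, 116); Newton's method refines it to λ ≈ 115.1855. Check (Vieta): the three roots sum to 125, matching tr M = 125.
So the eigenvalues of A^T A are ≈ 0.2627, 9.5519, 115.1855 (all ≥ 0, as they must be for A^T A). The largest is λ_max ≈ 115.1855, hence ||A||_2 = sqrt(λ_max) ≈ 10.7324.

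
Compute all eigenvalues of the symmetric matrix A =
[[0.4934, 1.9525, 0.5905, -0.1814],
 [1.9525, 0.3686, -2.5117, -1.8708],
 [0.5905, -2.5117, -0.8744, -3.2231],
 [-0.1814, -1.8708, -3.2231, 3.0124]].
sigma(A) ≈ {-5, 0, 3, 5}

A is real symmetric, so its spectrum consists of real eigenvalues. Expanding the characteristic polynomial of the displayed matrix gives
  det(λ I - A) = p(λ) = λ^4 + (-3)λ^3 + (-25)λ^2 + (74.9987)λ + (0.0019).
Solving p(λ) = 0 yields eigenvalues ≈ -5, 0, 3, 5. (A is shown rounded to 4 decimals, so these recover the underlying integer eigenvalues to within that precision.)
Verification: the trace of A = 3 equals the sum of eigenvalues 3, and det(A) ≈ 0.0019 matches the eigenvalue product 0.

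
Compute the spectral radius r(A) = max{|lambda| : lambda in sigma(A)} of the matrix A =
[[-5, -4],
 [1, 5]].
r(A) = sqrt(84)/2 ≈ 4.5826

The eigenvalues of A are the roots of its characteristic polynomial. With M = A (coefficients from the trace and determinant):
  p(λ) = det(λ I - M) = λ^2 - 21.
For λ^2 - 21 the discriminant is 84. It is nonnegative but not a perfect square, so the roots are real and irrational: λ = ± sqrt(84)/2 ≈ 4.5826, -4.5826.
Thus the eigenvalues (to 4 decimals) are 4.5826 (modulus 4.5826); -4.5826 (modulus 4.5826). The spectral radius is the largest modulus: r(A) = sqrt(84)/2 ≈ 4.5826. (Cross-check: r(A) ≤ ||A||_2 ≈ 7.7202; equality holds whenever A is normal, though it can also hold for some non-normal A.)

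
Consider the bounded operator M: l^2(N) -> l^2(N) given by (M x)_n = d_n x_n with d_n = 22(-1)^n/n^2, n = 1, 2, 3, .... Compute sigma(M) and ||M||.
sigma(M) = {22(-1)^n/n^2 : n ≥ 1} ∪ {0}; ||M|| = 22

A bounded diagonal operator on l^2 with diagonal entries d_n has spectrum equal to the closure of {d_n : n ≥ 1}: every d_n is an eigenvalue (with eigenvector e_n), so {d_n} ⊂ sigma(M); the spectrum is closed, so its closure is too; and for lambda not in the closure, (M - lambda I) has bounded inverse (the diagonal entries 1/(d_n - lambda) are bounded). For our sequence d_n = 22(-1)^n/n^2, n = 1, 2, 3, ...:
  - {d_n} = {22(-1)^n/n^2 : n ≥ 1}; the only limit point is 0
  - closure = {22(-1)^n/n^2 : n ≥ 1} ∪ {0}
For the norm: a diagonal operator has ||M|| = sup_n |d_n|. Here |d_n| = 22/n^2 is decreasing, so sup_n |d_n| = |d_1| = 22. So ||M|| = 22.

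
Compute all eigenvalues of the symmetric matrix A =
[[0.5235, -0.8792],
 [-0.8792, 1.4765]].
sigma(A) ≈ {0, 2}

A is real symmetric, so its spectrum consists of real eigenvalues. Expanding the characteristic polynomial of the displayed matrix gives
  det(λ I - A) = p(λ) = λ^2 + (-2)λ + (0).
Solving p(λ) = 0 yields eigenvalues ≈ 0, 2. (A is shown rounded to 4 decimals, so these recover the underlying integer eigenvalues to within that precision.)
Verification: the trace of A = 2 equals the sum of eigenvalues 2, and det(A) ≈ -0.0000 matches the eigenvalue product 0.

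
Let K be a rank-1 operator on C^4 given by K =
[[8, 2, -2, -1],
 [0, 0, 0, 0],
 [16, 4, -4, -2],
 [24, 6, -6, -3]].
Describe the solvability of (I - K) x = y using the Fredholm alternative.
(I - K) is singular (det(I - K) = 0, i.e. 1 ∈ sigma(K)). (I - K) x = y is solvable iff y ⊥ ker((I - K)^*) = span{(8, 2, -2, -1)}, i.e. iff 8y_1 + 2y_2 - 2y_3 - y_4 = 0. When solvable, the solutions are x = y + c·(1, 0, 2, 3), c arbitrary (ker(I - K) = span{(1, 0, 2, 3)}, dimension 1).

K has rank 1, so it is an outer product K = u v^T: every row of K is a multiple of one row vector. Reading off the entries, u = (1, 0, 2, 3) and v = (8, 2, -2, -1) (row i of K equals u_i·v^T). A rank-one matrix u v^T satisfies K u = u (v·u) and kills the (3)-dimensional subspace v^⊥, so its characteristic polynomial is lambda^3 (lambda - v·u) with v·u = tr K = 1. Hence the eigenvalues of I - K are 1 (multiplicity 3) and 1 - (1) = 0, so det(I - K) = 0. (Direct check: I - K =
[[-7, -2, 2, 1],
 [0, 1, 0, 0],
 [-16, -4, 5, 2],
 [-24, -6, 6, 4]]
has determinant 0.) So 1 is an eigenvalue of K and (I - K) is not invertible. The finite-dimensional Fredholm alternative says: either (I - K) is invertible, or ker(I - K) ≠ {0} and then range(I - K) = ker((I - K)^*)^⊥, with dim ker(I - K) = dim ker((I - K)^*). We are in the second case, so we need both kernels. Kernel of I - K: (I - K) u = u - u (v·u) = u - u = 0, so ker(I - K) = span{u} = span{(1, 0, 2, 3)} (it is exactly 1-dimensional because rank(I - K) = 3). Kernel of the adjoint: K is real, so (I - K)^* = I - K^T = I - v u^T, and (I - v u^T) v = v - v (u·v) = 0; hence ker((I - K)^*) = span{v} = span{(8, 2, -2, -1)}. Therefore (I - K) x = y is solvable iff <y, v> = 0, i.e. iff 8y_1 + 2y_2 - 2y_3 - y_4 = 0. When this holds, K y = u (v·y) = 0, so (I - K) y = y and x = y is a particular solution; the full solution set is the line x = y + c·u = y + c·(1, 0, 2, 3), c ∈ C.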